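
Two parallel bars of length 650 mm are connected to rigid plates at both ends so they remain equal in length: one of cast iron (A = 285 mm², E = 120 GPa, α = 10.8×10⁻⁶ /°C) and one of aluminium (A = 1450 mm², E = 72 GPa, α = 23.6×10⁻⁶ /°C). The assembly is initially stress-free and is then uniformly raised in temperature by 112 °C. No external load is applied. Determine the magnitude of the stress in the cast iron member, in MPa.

σ ≈ 130 MPa (tensile)

Both members must finish at the same length. With the larger α, the aluminium tends to over-expand; the plates restrain it, putting the aluminium in compression and the cast iron in tension. With no external load the two internal forces are equal and opposite, magnitude P.
Compatibility of the two members (thermal + elastic change equal): (α₁ − α₂)ΔT = P·[1/(A₁E₁) + 1/(A₂E₂)].
|α₁ − α₂|·ΔT = 12.8×10⁻⁶ × 112 = 0.001434.
1/(A₁E₁) + 1/(A₂E₂) = 1/(285×120×10³) + 1/(1450×72×10³) = 3.882×10⁻⁸ N⁻¹.
P = 0.001434 / 3.882×10⁻⁸ = 36930 N = 36.93 kN.
σ_{cast iron} = P/A₁ = 36930/285 = 129.6 MPa, tensile.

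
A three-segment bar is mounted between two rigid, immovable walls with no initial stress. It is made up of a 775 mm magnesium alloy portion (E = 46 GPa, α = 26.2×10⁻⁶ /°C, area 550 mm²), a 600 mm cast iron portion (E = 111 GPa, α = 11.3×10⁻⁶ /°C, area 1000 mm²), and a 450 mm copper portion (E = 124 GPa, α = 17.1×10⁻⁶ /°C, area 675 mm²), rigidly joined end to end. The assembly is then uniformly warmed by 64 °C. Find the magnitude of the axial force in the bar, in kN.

P ≈ 53.7 kN (compressive)

If the supports were absent, the total length change would be Σ αᵢΔT Lᵢ = 26.2×10⁻⁶×64×775 + 11.3×10⁻⁶×64×600 + 17.1×10⁻⁶×64×450 = 2.226 mm.
Since the ends are fixed, an axial force P builds up, equal in every segment, with P · Σ Lᵢ/(AᵢEᵢ) = δ_free.
The series flexibility is Σ Lᵢ/(AᵢEᵢ) = 775/(550×46×10³) + 600/(1000×111×10³) + 450/(675×124×10³) = 4.141×10⁻⁵ mm/N.
P = 2.226 / 4.141×10⁻⁵ = 53750 N = 53.75 kN, compressive.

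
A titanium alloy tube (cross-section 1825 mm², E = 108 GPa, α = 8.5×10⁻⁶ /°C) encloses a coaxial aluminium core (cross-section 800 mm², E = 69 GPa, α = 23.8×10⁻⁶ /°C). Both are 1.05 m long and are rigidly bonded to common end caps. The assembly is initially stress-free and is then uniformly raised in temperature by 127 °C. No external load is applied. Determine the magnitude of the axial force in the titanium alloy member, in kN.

Equilibrium of a rigid end plate with no external load gives equal and opposite internal forces ±P in the two members. Since α_{aluminium} > α_{titanium alloy}, heating drives the aluminium into compression and the titanium alloy into tension.
Setting the final lengths equal and cancelling L: (α₁ − α₂)ΔT = P/(A₁E₁) + P/(A₂E₂).
|α₁ − α₂|·ΔT = 15.3×10⁻⁶ × 127 = 0.001943.
1/(A₁E₁) + 1/(A₂E₂) = 1/(1825×108×10³) + 1/(800×69×10³) = 2.319×10⁻⁸ N⁻¹.
So P = 0.001943 / 2.319×10⁻⁸ = 83.79 kN.

P ≈ 83.8 kN (tensile in the titanium alloy)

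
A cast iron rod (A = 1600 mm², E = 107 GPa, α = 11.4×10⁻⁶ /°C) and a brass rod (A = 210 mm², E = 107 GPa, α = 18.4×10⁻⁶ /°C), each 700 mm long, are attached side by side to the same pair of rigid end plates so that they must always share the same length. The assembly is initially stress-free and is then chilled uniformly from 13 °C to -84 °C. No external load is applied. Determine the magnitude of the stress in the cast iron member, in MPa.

σ ≈ 8.43 MPa (compressive)

Equilibrium of a rigid end plate with no external load gives equal and opposite internal forces ±P in the two members. Since α_{brass} > α_{cast iron}, cooling drives the brass into tension and the cast iron into compression.
Equating the net (thermal + elastic) strains gives |α₁ − α₂|·ΔT = P·[1/(A₁E₁) + 1/(A₂E₂)].
|α₁ − α₂|·ΔT = 7×10⁻⁶ × 97 = 0.000679.
1/(A₁E₁) + 1/(A₂E₂) = 1/(1600×107×10³) + 1/(210×107×10³) = 5.034×10⁻⁸ N⁻¹.
So P = 0.000679 / 5.034×10⁻⁸ = 13.49 kN.
σ_{cast iron} = P/A₁ = 13490/1600 = 8.429 MPa, compressive.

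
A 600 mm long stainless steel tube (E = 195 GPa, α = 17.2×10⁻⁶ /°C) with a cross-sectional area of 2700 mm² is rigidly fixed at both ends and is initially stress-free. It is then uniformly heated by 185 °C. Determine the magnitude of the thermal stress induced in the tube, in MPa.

σ ≈ 620 MPa (compressive)

The supports are rigid, so the total axial strain is zero. The restrained thermal strain is ε = αΔT = 17.2×10⁻⁶ × 185 = 3182×10⁻⁶.
Hence σ = E·αΔT = 195×10³ × 3182×10⁻⁶ = 620.5 MPa, compressive.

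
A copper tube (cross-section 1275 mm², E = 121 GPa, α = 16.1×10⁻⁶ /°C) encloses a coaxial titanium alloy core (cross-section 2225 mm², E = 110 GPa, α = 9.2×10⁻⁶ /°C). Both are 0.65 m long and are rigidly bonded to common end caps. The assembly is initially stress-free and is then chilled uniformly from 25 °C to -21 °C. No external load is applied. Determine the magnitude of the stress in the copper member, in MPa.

σ ≈ 23.6 MPa (tensile)

Equilibrium of a rigid end plate with no external load gives equal and opposite internal forces ±P in the two members. Since α_{copper} > α_{titanium alloy}, cooling drives the copper into tension and the titanium alloy into compression.
Equating the net (thermal + elastic) strains gives |α₁ − α₂|·ΔT = P·[1/(A₁E₁) + 1/(A₂E₂)].
|α₁ − α₂|·ΔT = 6.9×10⁻⁶ × 46 = 0.0003174.
1/(A₁E₁) + 1/(A₂E₂) = 1/(1275×121×10³) + 1/(2225×110×10³) = 1.057×10⁻⁸ N⁻¹.
P = 0.0003174 / 1.057×10⁻⁸ = 30030 N = 30.03 kN.
σ_{copper} = P/A₁ = 30030/1275 = 23.56 MPa, tensile.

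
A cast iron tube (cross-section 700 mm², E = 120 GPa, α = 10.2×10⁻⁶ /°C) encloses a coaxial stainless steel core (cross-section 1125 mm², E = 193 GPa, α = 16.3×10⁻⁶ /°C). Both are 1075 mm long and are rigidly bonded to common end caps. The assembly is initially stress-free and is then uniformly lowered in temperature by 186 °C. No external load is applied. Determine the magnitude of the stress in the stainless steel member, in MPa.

σ ≈ 61.1 MPa (tensile)

Both members must finish at the same length. With the larger α, the stainless steel tends to over-contract; the plates restrain it, putting the stainless steel in tension and the cast iron in compression. With no external load the two internal forces are equal and opposite, magnitude P.
Compatibility of the two members (thermal + elastic change equal): (α₁ − α₂)ΔT = P·[1/(A₁E₁) + 1/(A₂E₂)].
|α₁ − α₂|·ΔT = 6.1×10⁻⁶ × 186 = 0.001135.
1/(A₁E₁) + 1/(A₂E₂) = 1/(700×120×10³) + 1/(1125×193×10³) = 1.651×10⁻⁸ N⁻¹.
P = 0.001135 / 1.651×10⁻⁸ = 68720 N = 68.72 kN.
σ_{stainless steel} = P/A₂ = 68720/1125 = 61.08 MPa, tensile.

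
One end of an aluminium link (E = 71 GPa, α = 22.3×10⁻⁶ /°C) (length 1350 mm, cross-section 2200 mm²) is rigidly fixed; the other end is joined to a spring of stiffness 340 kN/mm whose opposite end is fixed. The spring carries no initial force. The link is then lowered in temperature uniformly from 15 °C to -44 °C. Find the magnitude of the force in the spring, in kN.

Free thermal contraction: δ_free = αΔT L = 22.3×10⁻⁶ × 59 × 1350 = 1.776 mm.
Let P be the tensile force in the spring. The link extends elastically by PL/(AE) and the spring stretches by P/k; together these equal δ_free.
So P = δ_free / [L/(AE) + 1/k] = 1.776 / [ 1350/(2200×71×10³) + 1/(340×10³) ].
P = 1.776 / 1.158×10⁻⁵ = 153300 N.

P ≈ 153 kN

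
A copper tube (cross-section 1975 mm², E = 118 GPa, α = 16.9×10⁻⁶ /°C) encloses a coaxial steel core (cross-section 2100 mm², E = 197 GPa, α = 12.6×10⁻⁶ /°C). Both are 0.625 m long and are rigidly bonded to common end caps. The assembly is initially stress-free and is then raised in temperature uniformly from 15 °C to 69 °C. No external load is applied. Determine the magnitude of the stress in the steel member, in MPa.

The copper has the larger α, so on heating it would change length more than the steel if both were free. The rigid plates force a common final length, so the copper is put into compression and the steel into tension, with equal and opposite forces P (no external load).
Setting the final lengths equal and cancelling L: (α₁ − α₂)ΔT = P/(A₁E₁) + P/(A₂E₂).
|α₁ − α₂|·ΔT = 4.3×10⁻⁶ × 54 = 0.0002322.
1/(A₁E₁) + 1/(A₂E₂) = 1/(1975×118×10³) + 1/(2100×197×10³) = 6.708×10⁻⁹ N⁻¹.
So P = 0.0002322 / 6.708×10⁻⁹ = 34.61 kN.
σ_{steel} = P/A₂ = 34610/2100 = 16.48 MPa, tensile.

σ ≈ 16.5 MPa (tensile)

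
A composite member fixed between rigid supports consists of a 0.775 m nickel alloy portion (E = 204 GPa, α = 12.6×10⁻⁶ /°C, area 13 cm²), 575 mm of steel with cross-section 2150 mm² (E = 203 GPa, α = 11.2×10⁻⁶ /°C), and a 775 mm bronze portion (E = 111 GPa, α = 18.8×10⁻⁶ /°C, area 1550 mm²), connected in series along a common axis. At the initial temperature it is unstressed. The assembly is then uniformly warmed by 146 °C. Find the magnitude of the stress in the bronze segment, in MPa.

With the walls removed the bar would change length by δ_free = Σ αᵢΔT Lᵢ = 12.6×10⁻⁶×146×775 + 11.2×10⁻⁶×146×575 + 18.8×10⁻⁶×146×775 = 4.493 mm.
The rigid supports impose zero overall length change; the single axial force P common to all segments must satisfy P Σ Lᵢ/(AᵢEᵢ) = δ_free.
Σ Lᵢ/(AᵢEᵢ) = 775/(1300×204×10³) + 575/(2150×203×10³) + 775/(1550×111×10³) = 8.744×10⁻⁶ mm/N.
Hence P = δ_free / Σ(L/AE) = 4.493/8.744×10⁻⁶ = 513.8 kN (compressive).
σ_{bronze} = P / A = 513800 / 1550 = 331.5 MPa.

σ ≈ 332 MPa (compressive)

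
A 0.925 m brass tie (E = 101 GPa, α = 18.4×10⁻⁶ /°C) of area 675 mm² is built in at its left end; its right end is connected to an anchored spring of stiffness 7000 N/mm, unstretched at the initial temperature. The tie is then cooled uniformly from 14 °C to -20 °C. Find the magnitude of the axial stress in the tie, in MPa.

If the spring were absent the tie would shorten by αΔT L = 18.4×10⁻⁶ × 34 × 925 = 0.5787 mm.
With a force P in the spring, the elastic change of the tie is PL/(AE) and that of the spring is P/k; compatibility requires their sum to equal δ_free.
So P = δ_free / [L/(AE) + 1/k] = 0.5787 / [ 925/(675×101×10³) + 1/(7000) ].
P = 0.5787 / 0.0001564 = 3699 N.
σ = P/A = 3699/675 = 5.481 MPa.

σ ≈ 5.48 MPa (tensile)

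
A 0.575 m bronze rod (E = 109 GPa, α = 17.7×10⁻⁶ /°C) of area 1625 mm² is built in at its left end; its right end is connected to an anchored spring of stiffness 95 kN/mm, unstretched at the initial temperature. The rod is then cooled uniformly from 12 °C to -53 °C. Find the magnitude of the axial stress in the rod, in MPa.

The unrestrained thermal change is αΔT L = 17.7×10⁻⁶ × 65 × 575 = 0.6615 mm.
Let P be the tensile force in the spring. The rod extends elastically by PL/(AE) and the spring stretches by P/k; together these equal δ_free.
P [ L/(AE) + 1/k ] = δ_free → P [ 575/(1625×109×10³) + 1/(95×10³) ] = 0.6615.
P = 0.6615 / 1.377×10⁻⁵ = 48030 N.
σ = P/A = 48030/1625 = 29.56 MPa.

σ ≈ 29.6 MPa (tensile)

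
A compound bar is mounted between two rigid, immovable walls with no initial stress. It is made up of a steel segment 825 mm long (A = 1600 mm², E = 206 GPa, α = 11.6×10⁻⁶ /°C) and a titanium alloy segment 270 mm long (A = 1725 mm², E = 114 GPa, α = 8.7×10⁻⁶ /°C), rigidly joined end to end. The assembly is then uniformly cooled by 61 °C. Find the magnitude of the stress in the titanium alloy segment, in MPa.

σ ≈ 109 MPa (tensile)

If the supports were absent, the total length change would be Σ αᵢΔT Lᵢ = 11.6×10⁻⁶×61×825 + 8.7×10⁻⁶×61×270 = 0.7271 mm.
Since the ends are fixed, an axial force P builds up, equal in every segment, with P · Σ Lᵢ/(AᵢEᵢ) = δ_free.
The series flexibility is Σ Lᵢ/(AᵢEᵢ) = 825/(1600×206×10³) + 270/(1725×114×10³) = 3.876×10⁻⁶ mm/N.
P = 0.7271 / 3.876×10⁻⁶ = 187600 N = 187.6 kN, tensile.
σ_{titanium alloy} = P / A = 187600 / 1725 = 108.7 MPa.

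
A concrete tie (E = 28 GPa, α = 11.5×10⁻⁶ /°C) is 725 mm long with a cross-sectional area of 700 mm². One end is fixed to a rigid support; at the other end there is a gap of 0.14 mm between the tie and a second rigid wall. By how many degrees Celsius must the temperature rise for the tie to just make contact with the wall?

Contact occurs when the free expansion equals the gap: αΔT L = 0.14 mm.
So ΔT = g/(αL) = 0.14/(11.5×10⁻⁶ × 725) = 16.79 °C.

ΔT ≈ 16.8 °C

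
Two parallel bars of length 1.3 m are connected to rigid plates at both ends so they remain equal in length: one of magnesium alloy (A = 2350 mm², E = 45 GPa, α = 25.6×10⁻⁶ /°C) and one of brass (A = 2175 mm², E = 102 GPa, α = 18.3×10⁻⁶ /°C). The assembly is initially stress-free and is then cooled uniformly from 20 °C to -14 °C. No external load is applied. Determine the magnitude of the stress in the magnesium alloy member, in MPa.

σ ≈ 7.56 MPa (tensile)

Equilibrium of a rigid end plate with no external load gives equal and opposite internal forces ±P in the two members. Since α_{magnesium alloy} > α_{brass}, cooling drives the magnesium alloy into tension and the brass into compression.
Setting the final lengths equal and cancelling L: (α₁ − α₂)ΔT = P/(A₁E₁) + P/(A₂E₂).
|α₁ − α₂|·ΔT = 7.3×10⁻⁶ × 34 = 0.0002482.
1/(A₁E₁) + 1/(A₂E₂) = 1/(2350×45×10³) + 1/(2175×102×10³) = 1.396×10⁻⁸ N⁻¹.
P = 0.0002482 / 1.396×10⁻⁸ = 17770 N = 17.77 kN.
σ_{magnesium alloy} = P/A₁ = 17770/2350 = 7.564 MPa, tensile.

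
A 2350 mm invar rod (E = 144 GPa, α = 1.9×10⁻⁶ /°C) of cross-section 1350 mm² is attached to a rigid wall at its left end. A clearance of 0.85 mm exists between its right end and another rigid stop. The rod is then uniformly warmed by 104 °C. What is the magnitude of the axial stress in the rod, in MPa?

σ ≈ 0 MPa

Unrestrained expansion: δ_free = αΔT L = 1.9×10⁻⁶ × 104 × 2350 = 0.4644 mm.
Since δ_free = 0.464 mm is less than the 0.85 mm gap, the rod never touches the wall. No axial force develops.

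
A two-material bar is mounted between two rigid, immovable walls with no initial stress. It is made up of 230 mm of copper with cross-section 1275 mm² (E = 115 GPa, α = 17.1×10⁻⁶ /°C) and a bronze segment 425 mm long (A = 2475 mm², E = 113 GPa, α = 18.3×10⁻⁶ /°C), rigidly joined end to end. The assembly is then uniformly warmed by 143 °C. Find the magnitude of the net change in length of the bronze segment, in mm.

|ΔL| ≈ 0.288 mm

If the supports were absent, the total length change would be Σ αᵢΔT Lᵢ = 17.1×10⁻⁶×143×230 + 18.3×10⁻⁶×143×425 = 1.675 mm.
The walls prevent any net length change, so an axial force P (same in every segment) develops. Compatibility: P · Σ Lᵢ/(AᵢEᵢ) = δ_free.
The series flexibility is Σ Lᵢ/(AᵢEᵢ) = 230/(1275×115×10³) + 425/(2475×113×10³) = 3.088×10⁻⁶ mm/N.
Hence P = δ_free / Σ(L/AE) = 1.675/3.088×10⁻⁶ = 542.2 kN (compressive).
For the bronze segment, free thermal change = 18.3×10⁻⁶×143×425 = 1.112 mm and elastic change from P = 542200×425/(2475×113×10³) = 0.824 mm; these oppose, so the net change is 0.288 mm (segment lengthens).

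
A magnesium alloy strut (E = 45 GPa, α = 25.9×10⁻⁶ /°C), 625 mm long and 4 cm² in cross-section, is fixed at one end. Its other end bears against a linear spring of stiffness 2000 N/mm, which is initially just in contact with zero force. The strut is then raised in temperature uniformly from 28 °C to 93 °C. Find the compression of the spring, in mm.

δ ≈ 0.984 mm

The unrestrained thermal change is αΔT L = 25.9×10⁻⁶ × 65 × 625 = 1.052 mm.
With a force P in the spring, the elastic change of the strut is PL/(AE) and that of the spring is P/k; compatibility requires their sum to equal δ_free.
So P = δ_free / [L/(AE) + 1/k] = 1.052 / [ 625/(400×45×10³) + 1/(2000) ].
P = 1.052 / 0.0005347 = 1968 N.
Spring compression = P/k = 1968/(2000) = 0.9839 mm.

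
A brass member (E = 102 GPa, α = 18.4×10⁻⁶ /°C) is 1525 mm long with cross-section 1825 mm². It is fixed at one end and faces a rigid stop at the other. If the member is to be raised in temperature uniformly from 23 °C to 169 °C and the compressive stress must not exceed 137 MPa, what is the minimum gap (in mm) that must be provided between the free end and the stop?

Free expansion if unrestrained: δ_free = αΔT L = 18.4×10⁻⁶ × 146 × 1525 = 4.097 mm.
At the allowable stress the elastic shortening the wall may impose is σL/E = 137 × 1525 / (102×10³) = 2.048 mm.
So the gap has to take up the difference, g_min = δ_free − σL/E = 4.097 − 2.048 = 2.048 mm.

g ≈ 2.05 mm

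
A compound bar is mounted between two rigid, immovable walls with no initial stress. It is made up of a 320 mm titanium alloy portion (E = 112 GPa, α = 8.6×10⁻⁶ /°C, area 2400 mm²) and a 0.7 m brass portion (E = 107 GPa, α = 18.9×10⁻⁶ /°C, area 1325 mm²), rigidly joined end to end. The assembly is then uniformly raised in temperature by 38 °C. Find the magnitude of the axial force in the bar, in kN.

P ≈ 99.1 kN (compressive)

With the walls removed the bar would change length by δ_free = Σ αᵢΔT Lᵢ = 8.6×10⁻⁶×38×320 + 18.9×10⁻⁶×38×700 = 0.6073 mm.
The walls prevent any net length change, so an axial force P (same in every segment) develops. Compatibility: P · Σ Lᵢ/(AᵢEᵢ) = δ_free.
The series flexibility is Σ Lᵢ/(AᵢEᵢ) = 320/(2400×112×10³) + 700/(1325×107×10³) = 6.128×10⁻⁶ mm/N.
So P = 0.6073 / 6.128×10⁻⁶ = 99.11 kN, compressive.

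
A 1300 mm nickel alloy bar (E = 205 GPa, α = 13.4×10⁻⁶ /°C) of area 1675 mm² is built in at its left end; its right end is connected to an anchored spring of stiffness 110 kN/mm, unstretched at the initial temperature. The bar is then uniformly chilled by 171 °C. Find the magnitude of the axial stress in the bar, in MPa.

σ ≈ 138 MPa (tensile)

Free thermal contraction: δ_free = αΔT L = 13.4×10⁻⁶ × 171 × 1300 = 2.979 mm.
With a force P in the spring, the elastic change of the bar is PL/(AE) and that of the spring is P/k; compatibility requires their sum to equal δ_free.
So P = δ_free / [L/(AE) + 1/k] = 2.979 / [ 1300/(1675×205×10³) + 1/(110×10³) ].
P = 2.979 / 1.288×10⁻⁵ = 231300 N.
σ = P/A = 231300/1675 = 138.1 MPa.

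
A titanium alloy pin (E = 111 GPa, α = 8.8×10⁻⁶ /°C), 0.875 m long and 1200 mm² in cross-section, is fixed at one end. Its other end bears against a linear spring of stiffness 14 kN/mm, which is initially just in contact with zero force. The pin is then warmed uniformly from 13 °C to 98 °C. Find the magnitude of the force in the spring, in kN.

If the spring were absent the pin would lengthen by αΔT L = 8.8×10⁻⁶ × 85 × 875 = 0.6545 mm.
With a force P in the spring, the elastic change of the pin is PL/(AE) and that of the spring is P/k; compatibility requires their sum to equal δ_free.
So P = δ_free / [L/(AE) + 1/k] = 0.6545 / [ 875/(1200×111×10³) + 1/(14×10³) ].
P = 0.6545 / 7.8×10⁻⁵ = 8391 N.

P ≈ 8.39 kN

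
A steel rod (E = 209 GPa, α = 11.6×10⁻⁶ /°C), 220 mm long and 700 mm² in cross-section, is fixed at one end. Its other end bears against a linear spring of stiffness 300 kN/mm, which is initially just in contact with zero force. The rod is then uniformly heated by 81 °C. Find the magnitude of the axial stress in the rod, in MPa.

The unrestrained thermal change is αΔT L = 11.6×10⁻⁶ × 81 × 220 = 0.2067 mm.
Let P be the compressive force at the spring. The rod shortens elastically by PL/(AE) and the spring compresses by P/k; together these equal δ_free.
So P = δ_free / [L/(AE) + 1/k] = 0.2067 / [ 220/(700×209×10³) + 1/(300×10³) ].
P = 0.2067 / 4.837×10⁻⁶ = 42730 N.
σ = P/A = 42730/700 = 61.05 MPa.

σ ≈ 61 MPa (compressive)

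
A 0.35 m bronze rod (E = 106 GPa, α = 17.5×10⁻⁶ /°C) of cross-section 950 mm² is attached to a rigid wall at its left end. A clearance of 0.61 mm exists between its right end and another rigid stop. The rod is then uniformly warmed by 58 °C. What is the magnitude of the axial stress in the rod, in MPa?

σ ≈ 0 MPa

If the wall were absent the rod would grow by αΔT L = 17.5×10⁻⁶ × 58 × 350 = 0.3552 mm.
Since δ_free = 0.355 mm is less than the 0.61 mm gap, the rod never touches the wall. No axial force develops.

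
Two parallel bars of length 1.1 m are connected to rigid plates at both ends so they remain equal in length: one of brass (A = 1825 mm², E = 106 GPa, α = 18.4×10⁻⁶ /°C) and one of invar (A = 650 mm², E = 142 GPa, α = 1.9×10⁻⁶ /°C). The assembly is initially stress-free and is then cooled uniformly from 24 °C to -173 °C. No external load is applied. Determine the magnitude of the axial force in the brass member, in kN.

Equilibrium of a rigid end plate with no external load gives equal and opposite internal forces ±P in the two members. Since α_{brass} > α_{invar}, cooling drives the brass into tension and the invar into compression.
Equating the net (thermal + elastic) strains gives |α₁ − α₂|·ΔT = P·[1/(A₁E₁) + 1/(A₂E₂)].
|α₁ − α₂|·ΔT = 16.5×10⁻⁶ × 197 = 0.00325.
1/(A₁E₁) + 1/(A₂E₂) = 1/(1825×106×10³) + 1/(650×142×10³) = 1.6×10⁻⁸ N⁻¹.
So P = 0.00325 / 1.6×10⁻⁸ = 203.1 kN.

P ≈ 203 kN (tensile in the brass)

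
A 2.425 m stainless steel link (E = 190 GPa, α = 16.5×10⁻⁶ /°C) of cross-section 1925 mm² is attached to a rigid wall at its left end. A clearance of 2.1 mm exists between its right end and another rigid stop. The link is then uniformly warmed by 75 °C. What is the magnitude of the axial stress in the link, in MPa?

σ ≈ 70.6 MPa (compressive)

Unrestrained expansion: δ_free = αΔT L = 16.5×10⁻⁶ × 75 × 2425 = 3.001 mm.
After closing the 2.1 mm clearance, 3.001 − 2.1 = 0.9009 mm of expansion remains to be suppressed by the wall.
So σ = E(δ_free − g)/L = 190×10³ × 0.9009/2425 = 70.59 MPa.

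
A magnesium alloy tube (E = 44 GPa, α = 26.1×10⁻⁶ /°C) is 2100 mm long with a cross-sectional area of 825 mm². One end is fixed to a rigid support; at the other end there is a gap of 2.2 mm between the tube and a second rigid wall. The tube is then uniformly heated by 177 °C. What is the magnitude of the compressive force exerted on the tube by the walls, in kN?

Unrestrained expansion: δ_free = αΔT L = 26.1×10⁻⁶ × 177 × 2100 = 9.701 mm.
The gap closes (δ_free > 2.2 mm) and the wall then resists a further 9.701 − 2.2 = 7.501 mm of expansion.
Compatibility: PL/(AE) = 7.501 mm, so σ = P/A = E × (7.501/2100) = 157.2 MPa.
P = σA = 157.2 × 825 = 129.7 kN.

P ≈ 130 kN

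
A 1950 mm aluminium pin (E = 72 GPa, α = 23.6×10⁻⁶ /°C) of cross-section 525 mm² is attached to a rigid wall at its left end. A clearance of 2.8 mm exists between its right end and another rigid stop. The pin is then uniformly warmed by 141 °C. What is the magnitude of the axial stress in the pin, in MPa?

σ ≈ 136 MPa (compressive)

If the wall were absent the pin would grow by αΔT L = 23.6×10⁻⁶ × 141 × 1950 = 6.489 mm.
The gap closes (δ_free > 2.8 mm) and the wall then resists a further 6.489 − 2.8 = 3.689 mm of expansion.
Compatibility: PL/(AE) = 3.689 mm, so σ = P/A = E × (3.689/1950) = 136.2 MPa.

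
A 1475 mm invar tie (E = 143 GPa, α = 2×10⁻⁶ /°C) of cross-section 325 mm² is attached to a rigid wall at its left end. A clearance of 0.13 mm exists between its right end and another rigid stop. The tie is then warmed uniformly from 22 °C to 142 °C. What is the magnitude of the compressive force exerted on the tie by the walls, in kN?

P ≈ 7.06 kN

Free thermal elongation = αΔT L = 2×10⁻⁶ × 120 × 1475 = 0.354 mm.
After closing the 0.13 mm clearance, 0.354 − 0.13 = 0.224 mm of expansion remains to be suppressed by the wall.
So σ = E(δ_free − g)/L = 143×10³ × 0.224/1475 = 21.72 MPa.
Force on the wall = σA = 21.72 × 325 mm² = 7.058 kN.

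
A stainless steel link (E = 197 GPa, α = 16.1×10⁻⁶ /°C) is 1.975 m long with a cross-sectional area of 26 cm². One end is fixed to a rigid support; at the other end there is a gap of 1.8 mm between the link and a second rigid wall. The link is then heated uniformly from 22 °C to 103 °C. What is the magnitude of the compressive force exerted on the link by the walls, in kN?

P ≈ 201 kN

If the wall were absent the link would grow by αΔT L = 16.1×10⁻⁶ × 81 × 1975 = 2.576 mm.
The gap closes (δ_free > 1.8 mm) and the wall then resists a further 2.576 − 1.8 = 0.7756 mm of expansion.
That suppressed elongation corresponds to σ = E·Δ/L = 197×10³ × 0.7756/1975 = 77.36 MPa.
P = σA = 77.36 × 2600 = 201.1 kN.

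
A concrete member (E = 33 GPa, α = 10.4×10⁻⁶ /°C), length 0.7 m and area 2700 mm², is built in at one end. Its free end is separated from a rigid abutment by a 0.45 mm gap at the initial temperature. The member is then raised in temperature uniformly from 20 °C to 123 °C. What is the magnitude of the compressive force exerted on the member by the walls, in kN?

P ≈ 38.2 kN

Unrestrained expansion: δ_free = αΔT L = 10.4×10⁻⁶ × 103 × 700 = 0.7498 mm.
The gap closes (δ_free > 0.45 mm) and the wall then resists a further 0.7498 − 0.45 = 0.2998 mm of expansion.
Compatibility: PL/(AE) = 0.2998 mm, so σ = P/A = E × (0.2998/700) = 14.14 MPa.
P = σA = 14.14 × 2700 = 38.17 kN.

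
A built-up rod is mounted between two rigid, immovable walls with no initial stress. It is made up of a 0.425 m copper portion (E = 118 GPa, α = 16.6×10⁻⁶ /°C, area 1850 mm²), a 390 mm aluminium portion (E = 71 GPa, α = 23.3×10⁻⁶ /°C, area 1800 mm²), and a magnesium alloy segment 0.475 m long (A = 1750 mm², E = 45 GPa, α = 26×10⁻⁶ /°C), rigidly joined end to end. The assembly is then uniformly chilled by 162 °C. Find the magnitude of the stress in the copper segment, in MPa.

If the supports were absent, the total length change would be Σ αᵢΔT Lᵢ = 16.6×10⁻⁶×162×425 + 23.3×10⁻⁶×162×390 + 26×10⁻⁶×162×475 = 4.616 mm.
The rigid supports impose zero overall length change; the single axial force P common to all segments must satisfy P Σ Lᵢ/(AᵢEᵢ) = δ_free.
Σ Lᵢ/(AᵢEᵢ) = 425/(1850×118×10³) + 390/(1800×71×10³) + 475/(1750×45×10³) = 1.103×10⁻⁵ mm/N.
P = 4.616 / 1.103×10⁻⁵ = 418500 N = 418.5 kN, tensile.
σ_{copper} = P / A = 418500 / 1850 = 226.2 MPa.

σ ≈ 226 MPa (tensile)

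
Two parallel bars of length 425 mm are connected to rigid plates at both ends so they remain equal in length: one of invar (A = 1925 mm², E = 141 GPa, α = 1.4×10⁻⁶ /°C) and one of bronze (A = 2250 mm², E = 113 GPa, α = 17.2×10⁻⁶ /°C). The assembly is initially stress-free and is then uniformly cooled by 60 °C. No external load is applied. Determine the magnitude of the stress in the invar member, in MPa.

σ ≈ 64.7 MPa (compressive)

Both members must finish at the same length. With the larger α, the bronze tends to over-contract; the plates restrain it, putting the bronze in tension and the invar in compression. With no external load the two internal forces are equal and opposite, magnitude P.
Equating the net (thermal + elastic) strains gives |α₁ − α₂|·ΔT = P·[1/(A₁E₁) + 1/(A₂E₂)].
|α₁ − α₂|·ΔT = 15.8×10⁻⁶ × 60 = 0.000948.
1/(A₁E₁) + 1/(A₂E₂) = 1/(1925×141×10³) + 1/(2250×113×10³) = 7.617×10⁻⁹ N⁻¹.
So P = 0.000948 / 7.617×10⁻⁹ = 124.5 kN.
σ_{invar} = P/A₁ = 124500/1925 = 64.65 MPa, compressive.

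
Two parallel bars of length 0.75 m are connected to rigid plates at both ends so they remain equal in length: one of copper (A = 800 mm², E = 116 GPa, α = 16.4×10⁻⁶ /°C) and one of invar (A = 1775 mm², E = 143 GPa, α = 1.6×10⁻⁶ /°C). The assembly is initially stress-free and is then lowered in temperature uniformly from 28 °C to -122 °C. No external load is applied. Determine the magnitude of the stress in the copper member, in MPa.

σ ≈ 189 MPa (tensile)

Both members must finish at the same length. With the larger α, the copper tends to over-contract; the plates restrain it, putting the copper in tension and the invar in compression. With no external load the two internal forces are equal and opposite, magnitude P.
Compatibility of the two members (thermal + elastic change equal): (α₁ − α₂)ΔT = P·[1/(A₁E₁) + 1/(A₂E₂)].
|α₁ − α₂|·ΔT = 14.8×10⁻⁶ × 150 = 0.00222.
1/(A₁E₁) + 1/(A₂E₂) = 1/(800×116×10³) + 1/(1775×143×10³) = 1.472×10⁻⁸ N⁻¹.
P = 0.00222 / 1.472×10⁻⁸ = 150900 N = 150.9 kN.
σ_{copper} = P/A₁ = 150900/800 = 188.6 MPa, tensile.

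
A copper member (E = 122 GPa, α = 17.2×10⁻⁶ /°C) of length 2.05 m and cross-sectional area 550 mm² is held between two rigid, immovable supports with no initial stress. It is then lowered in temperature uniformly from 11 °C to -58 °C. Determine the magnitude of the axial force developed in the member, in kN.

P ≈ 79.6 kN (tensile)

The ends cannot move, so σ = EαΔT = 122×10³ × 17.2×10⁻⁶ × 69 = 144.8 MPa.
Then P = σA = 144.8 × 550 mm² = 79.63 kN, tensile.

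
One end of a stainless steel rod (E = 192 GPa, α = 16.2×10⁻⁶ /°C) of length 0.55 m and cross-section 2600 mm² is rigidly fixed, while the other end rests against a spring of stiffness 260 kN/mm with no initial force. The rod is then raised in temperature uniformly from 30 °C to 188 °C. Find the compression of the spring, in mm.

δ ≈ 1.09 mm

The unrestrained thermal change is αΔT L = 16.2×10⁻⁶ × 158 × 550 = 1.408 mm.
Let P be the compressive force at the spring. The rod shortens elastically by PL/(AE) and the spring compresses by P/k; together these equal δ_free.
P [ L/(AE) + 1/k ] = δ_free → P [ 550/(2600×192×10³) + 1/(260×10³) ] = 1.408.
P = 1.408 / 4.948×10⁻⁶ = 284500 N.
Spring compression = P/k = 284500/(260×10³) = 1.094 mm.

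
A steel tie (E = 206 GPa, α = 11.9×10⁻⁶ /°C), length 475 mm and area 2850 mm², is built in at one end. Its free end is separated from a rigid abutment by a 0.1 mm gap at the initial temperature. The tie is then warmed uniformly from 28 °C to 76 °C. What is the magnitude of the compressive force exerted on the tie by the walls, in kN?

Unrestrained expansion: δ_free = αΔT L = 11.9×10⁻⁶ × 48 × 475 = 0.2713 mm.
After closing the 0.1 mm clearance, 0.2713 − 0.1 = 0.1713 mm of expansion remains to be suppressed by the wall.
Compatibility: PL/(AE) = 0.1713 mm, so σ = P/A = E × (0.1713/475) = 74.3 MPa.
Force on the wall = σA = 74.3 × 2850 mm² = 211.8 kN.

P ≈ 212 kN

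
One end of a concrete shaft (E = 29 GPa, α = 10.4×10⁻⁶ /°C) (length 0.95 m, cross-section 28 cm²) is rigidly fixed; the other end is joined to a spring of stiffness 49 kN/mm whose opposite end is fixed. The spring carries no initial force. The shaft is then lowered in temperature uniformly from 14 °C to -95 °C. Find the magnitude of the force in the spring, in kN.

P ≈ 33.5 kN

If the spring were absent the shaft would shorten by αΔT L = 10.4×10⁻⁶ × 109 × 950 = 1.077 mm.
With a force P in the spring, the elastic change of the shaft is PL/(AE) and that of the spring is P/k; compatibility requires their sum to equal δ_free.
P [ L/(AE) + 1/k ] = δ_free → P [ 950/(2800×29×10³) + 1/(49×10³) ] = 1.077.
P = 1.077 / 3.211×10⁻⁵ = 33540 N.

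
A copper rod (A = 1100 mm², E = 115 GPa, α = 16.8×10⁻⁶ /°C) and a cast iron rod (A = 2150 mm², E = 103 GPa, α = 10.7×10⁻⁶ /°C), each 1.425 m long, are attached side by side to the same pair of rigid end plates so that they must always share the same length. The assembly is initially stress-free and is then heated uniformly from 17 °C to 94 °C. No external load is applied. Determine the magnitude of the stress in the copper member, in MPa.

The copper has the larger α, so on heating it would change length more than the cast iron if both were free. The rigid plates force a common final length, so the copper is put into compression and the cast iron into tension, with equal and opposite forces P (no external load).
Setting the final lengths equal and cancelling L: (α₁ − α₂)ΔT = P/(A₁E₁) + P/(A₂E₂).
|α₁ − α₂|·ΔT = 6.1×10⁻⁶ × 77 = 0.0004697.
1/(A₁E₁) + 1/(A₂E₂) = 1/(1100×115×10³) + 1/(2150×103×10³) = 1.242×10⁻⁸ N⁻¹.
P = 0.0004697 / 1.242×10⁻⁸ = 37820 N = 37.82 kN.
σ_{copper} = P/A₁ = 37820/1100 = 34.38 MPa, compressive.

σ ≈ 34.4 MPa (compressive)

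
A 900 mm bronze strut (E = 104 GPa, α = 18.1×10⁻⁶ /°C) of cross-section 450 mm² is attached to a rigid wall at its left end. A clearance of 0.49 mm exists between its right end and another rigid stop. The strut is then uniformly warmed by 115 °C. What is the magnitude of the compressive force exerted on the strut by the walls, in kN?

P ≈ 71.9 kN

Free thermal elongation = αΔT L = 18.1×10⁻⁶ × 115 × 900 = 1.873 mm.
After closing the 0.49 mm clearance, 1.873 − 0.49 = 1.383 mm of expansion remains to be suppressed by the wall.
Compatibility: PL/(AE) = 1.383 mm, so σ = P/A = E × (1.383/900) = 159.9 MPa.
Force on the wall = σA = 159.9 × 450 mm² = 71.93 kN.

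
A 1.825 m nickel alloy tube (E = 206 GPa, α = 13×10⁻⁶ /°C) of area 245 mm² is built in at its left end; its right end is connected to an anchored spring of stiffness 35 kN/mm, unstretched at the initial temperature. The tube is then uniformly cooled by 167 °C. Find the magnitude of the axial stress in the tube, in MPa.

σ ≈ 250 MPa (tensile)

If the spring were absent the tube would shorten by αΔT L = 13×10⁻⁶ × 167 × 1825 = 3.962 mm.
Let P be the tensile force in the spring. The tube extends elastically by PL/(AE) and the spring stretches by P/k; together these equal δ_free.
So P = δ_free / [L/(AE) + 1/k] = 3.962 / [ 1825/(245×206×10³) + 1/(35×10³) ].
P = 3.962 / 6.473×10⁻⁵ = 61210 N.
σ = P/A = 61210/245 = 249.8 MPa.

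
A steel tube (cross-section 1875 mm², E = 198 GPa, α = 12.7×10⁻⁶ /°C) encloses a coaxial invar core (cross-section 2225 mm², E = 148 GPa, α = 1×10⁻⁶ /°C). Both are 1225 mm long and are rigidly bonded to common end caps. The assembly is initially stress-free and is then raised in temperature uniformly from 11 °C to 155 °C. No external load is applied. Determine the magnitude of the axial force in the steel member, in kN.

P ≈ 294 kN (compressive in the steel)

Equilibrium of a rigid end plate with no external load gives equal and opposite internal forces ±P in the two members. Since α_{steel} > α_{invar}, heating drives the steel into compression and the invar into tension.
Setting the final lengths equal and cancelling L: (α₁ − α₂)ΔT = P/(A₁E₁) + P/(A₂E₂).
|α₁ − α₂|·ΔT = 11.7×10⁻⁶ × 144 = 0.001685.
1/(A₁E₁) + 1/(A₂E₂) = 1/(1875×198×10³) + 1/(2225×148×10³) = 5.73×10⁻⁹ N⁻¹.
So P = 0.001685 / 5.73×10⁻⁹ = 294 kN.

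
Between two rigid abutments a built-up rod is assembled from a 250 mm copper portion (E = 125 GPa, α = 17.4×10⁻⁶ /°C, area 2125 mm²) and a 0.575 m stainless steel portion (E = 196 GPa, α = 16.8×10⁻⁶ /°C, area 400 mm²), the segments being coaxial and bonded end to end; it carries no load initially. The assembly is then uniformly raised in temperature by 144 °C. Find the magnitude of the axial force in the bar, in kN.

If the supports were absent, the total length change would be Σ αᵢΔT Lᵢ = 17.4×10⁻⁶×144×250 + 16.8×10⁻⁶×144×575 = 2.017 mm.
The walls prevent any net length change, so an axial force P (same in every segment) develops. Compatibility: P · Σ Lᵢ/(AᵢEᵢ) = δ_free.
Σ Lᵢ/(AᵢEᵢ) = 250/(2125×125×10³) + 575/(400×196×10³) = 8.275×10⁻⁶ mm/N.
So P = 2.017 / 8.275×10⁻⁶ = 243.8 kN, compressive.

P ≈ 244 kN (compressive)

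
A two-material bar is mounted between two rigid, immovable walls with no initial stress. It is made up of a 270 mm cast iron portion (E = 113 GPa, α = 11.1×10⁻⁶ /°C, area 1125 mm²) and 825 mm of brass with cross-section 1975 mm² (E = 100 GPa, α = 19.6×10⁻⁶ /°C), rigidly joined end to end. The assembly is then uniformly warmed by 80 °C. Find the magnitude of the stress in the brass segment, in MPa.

σ ≈ 123 MPa (compressive)

With the walls removed the bar would change length by δ_free = Σ αᵢΔT Lᵢ = 11.1×10⁻⁶×80×270 + 19.6×10⁻⁶×80×825 = 1.533 mm.
The walls prevent any net length change, so an axial force P (same in every segment) develops. Compatibility: P · Σ Lᵢ/(AᵢEᵢ) = δ_free.
Σ Lᵢ/(AᵢEᵢ) = 270/(1125×113×10³) + 825/(1975×100×10³) = 6.301×10⁻⁶ mm/N.
P = 1.533 / 6.301×10⁻⁶ = 243300 N = 243.3 kN, compressive.
σ_{brass} = P / A = 243300 / 1975 = 123.2 MPa.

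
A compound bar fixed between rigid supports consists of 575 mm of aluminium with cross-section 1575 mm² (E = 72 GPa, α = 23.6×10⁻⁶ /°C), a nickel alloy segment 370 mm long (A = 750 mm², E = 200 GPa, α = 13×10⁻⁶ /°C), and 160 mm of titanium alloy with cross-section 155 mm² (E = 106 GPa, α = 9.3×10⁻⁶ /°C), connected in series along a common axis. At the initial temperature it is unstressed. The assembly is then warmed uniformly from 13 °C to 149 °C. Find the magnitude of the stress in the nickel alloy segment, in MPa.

σ ≈ 209 MPa (compressive)

Free thermal expansion of the whole bar: Σ αᵢΔT Lᵢ = 23.6×10⁻⁶×136×575 + 13×10⁻⁶×136×370 + 9.3×10⁻⁶×136×160 = 2.702 mm.
The rigid supports impose zero overall length change; the single axial force P common to all segments must satisfy P Σ Lᵢ/(AᵢEᵢ) = δ_free.
The series flexibility is Σ Lᵢ/(AᵢEᵢ) = 575/(1575×72×10³) + 370/(750×200×10³) + 160/(155×106×10³) = 1.728×10⁻⁵ mm/N.
So P = 2.702 / 1.728×10⁻⁵ = 156.4 kN, compressive.
σ_{nickel alloy} = P / A = 156400 / 750 = 208.5 MPa.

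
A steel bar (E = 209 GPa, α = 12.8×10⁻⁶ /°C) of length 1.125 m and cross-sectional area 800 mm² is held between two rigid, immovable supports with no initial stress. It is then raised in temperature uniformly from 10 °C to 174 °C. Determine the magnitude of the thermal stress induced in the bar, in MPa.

σ ≈ 439 MPa (compressive)

Because both ends are immovable the net strain is zero, and the suppressed thermal strain is αΔT = 12.8×10⁻⁶ × 164 = 2099.2×10⁻⁶.
The stress required to suppress this strain is σ = Eε = 209×10³ × 2099.2×10⁻⁶ = 438.7 MPa, compressive since the bar is trying to expand.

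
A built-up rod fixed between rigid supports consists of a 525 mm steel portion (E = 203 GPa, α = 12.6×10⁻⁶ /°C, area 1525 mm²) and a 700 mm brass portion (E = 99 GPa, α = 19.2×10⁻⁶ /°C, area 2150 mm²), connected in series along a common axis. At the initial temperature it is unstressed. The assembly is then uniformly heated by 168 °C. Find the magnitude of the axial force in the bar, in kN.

If the supports were absent, the total length change would be Σ αᵢΔT Lᵢ = 12.6×10⁻⁶×168×525 + 19.2×10⁻⁶×168×700 = 3.369 mm.
The walls prevent any net length change, so an axial force P (same in every segment) develops. Compatibility: P · Σ Lᵢ/(AᵢEᵢ) = δ_free.
Σ Lᵢ/(AᵢEᵢ) = 525/(1525×203×10³) + 700/(2150×99×10³) = 4.985×10⁻⁶ mm/N.
So P = 3.369 / 4.985×10⁻⁶ = 675.9 kN, compressive.

P ≈ 676 kN (compressive)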